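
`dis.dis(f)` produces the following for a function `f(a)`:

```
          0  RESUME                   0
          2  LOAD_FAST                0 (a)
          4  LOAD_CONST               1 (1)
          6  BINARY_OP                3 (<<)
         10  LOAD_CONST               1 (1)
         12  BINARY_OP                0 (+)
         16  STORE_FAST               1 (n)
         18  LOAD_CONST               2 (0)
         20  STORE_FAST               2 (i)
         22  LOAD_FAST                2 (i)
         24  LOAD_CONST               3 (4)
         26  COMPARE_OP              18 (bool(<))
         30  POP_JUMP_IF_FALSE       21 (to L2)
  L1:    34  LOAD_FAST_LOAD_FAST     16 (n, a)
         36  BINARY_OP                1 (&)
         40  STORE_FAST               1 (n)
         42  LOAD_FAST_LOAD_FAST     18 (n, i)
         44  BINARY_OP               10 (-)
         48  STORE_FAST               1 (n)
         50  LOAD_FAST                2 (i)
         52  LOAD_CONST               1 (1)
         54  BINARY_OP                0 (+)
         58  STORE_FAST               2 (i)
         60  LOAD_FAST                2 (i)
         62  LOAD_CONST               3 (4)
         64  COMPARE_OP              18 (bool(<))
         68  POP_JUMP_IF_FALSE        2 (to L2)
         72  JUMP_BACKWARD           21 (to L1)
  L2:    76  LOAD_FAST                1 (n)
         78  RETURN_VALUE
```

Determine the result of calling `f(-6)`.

LOAD_FAST a → push -6
LOAD_CONST → push 1
BINARY_OP << → -6 << 1 = -12
LOAD_CONST → push 1
BINARY_OP + → -12 + 1 = -11
STORE_FAST n → n=-11
LOAD_CONST → push 0
STORE_FAST i → i=0
LOAD_FAST i → push 0
LOAD_CONST → push 4
COMPARE_OP bool(<) → 0 vs 4 = True
POP_JUMP_IF_FALSE → pop True; no jump
LOAD_FAST_LOAD_FAST n,a → push -11,-6
BINARY_OP & → -11 & -6 = -16
STORE_FAST n → n=-16
LOAD_FAST_LOAD_FAST n,i → push -16,0
BINARY_OP - → -16 - 0 = -16
STORE_FAST n → n=-16
LOAD_FAST i → push 0
LOAD_CONST → push 1
BINARY_OP + → 0 + 1 = 1
STORE_FAST i → i=1
LOAD_FAST i → push 1
LOAD_CONST → push 4
COMPARE_OP bool(<) → 1 vs 4 = True
POP_JUMP_IF_FALSE → pop True; no jump
LOAD_FAST_LOAD_FAST n,a → push -16,-6
BINARY_OP & → -16 & -6 = -16
STORE_FAST n → n=-16
LOAD_FAST_LOAD_FAST n,i → push -16,1
BINARY_OP - → -16 - 1 = -17
STORE_FAST n → n=-17
LOAD_FAST i → push 1
LOAD_CONST → push 1
BINARY_OP + → 1 + 1 = 2
STORE_FAST i → i=2
LOAD_FAST i → push 2
LOAD_CONST → push 4
COMPARE_OP bool(<) → 2 vs 4 = True
POP_JUMP_IF_FALSE → pop True; no jump
LOAD_FAST_LOAD_FAST n,a → push -17,-6
BINARY_OP & → -17 & -6 = -22
STORE_FAST n → n=-22
LOAD_FAST_LOAD_FAST n,i → push -22,2
BINARY_OP - → -22 - 2 = -24
STORE_FAST n → n=-24
LOAD_FAST i → push 2
LOAD_CONST → push 1
BINARY_OP + → 2 + 1 = 3
STORE_FAST i → i=3
LOAD_FAST i → push 3
LOAD_CONST → push 4
COMPARE_OP bool(<) → 3 vs 4 = True
POP_JUMP_IF_FALSE → pop True; no jump
LOAD_FAST_LOAD_FAST n,a → push -24,-6
BINARY_OP & → -24 & -6 = -24
STORE_FAST n → n=-24
LOAD_FAST_LOAD_FAST n,i → push -24,3
BINARY_OP - → -24 - 3 = -27
STORE_FAST n → n=-27
LOAD_FAST i → push 3
LOAD_CONST → push 1
BINARY_OP + → 3 + 1 = 4
STORE_FAST i → i=4
LOAD_FAST i → push 4
LOAD_CONST → push 4
COMPARE_OP bool(<) → 4 vs 4 = False
POP_JUMP_IF_FALSE → pop False; jump
LOAD_FAST n → push -27
RETURN_VALUE → return -27.

-27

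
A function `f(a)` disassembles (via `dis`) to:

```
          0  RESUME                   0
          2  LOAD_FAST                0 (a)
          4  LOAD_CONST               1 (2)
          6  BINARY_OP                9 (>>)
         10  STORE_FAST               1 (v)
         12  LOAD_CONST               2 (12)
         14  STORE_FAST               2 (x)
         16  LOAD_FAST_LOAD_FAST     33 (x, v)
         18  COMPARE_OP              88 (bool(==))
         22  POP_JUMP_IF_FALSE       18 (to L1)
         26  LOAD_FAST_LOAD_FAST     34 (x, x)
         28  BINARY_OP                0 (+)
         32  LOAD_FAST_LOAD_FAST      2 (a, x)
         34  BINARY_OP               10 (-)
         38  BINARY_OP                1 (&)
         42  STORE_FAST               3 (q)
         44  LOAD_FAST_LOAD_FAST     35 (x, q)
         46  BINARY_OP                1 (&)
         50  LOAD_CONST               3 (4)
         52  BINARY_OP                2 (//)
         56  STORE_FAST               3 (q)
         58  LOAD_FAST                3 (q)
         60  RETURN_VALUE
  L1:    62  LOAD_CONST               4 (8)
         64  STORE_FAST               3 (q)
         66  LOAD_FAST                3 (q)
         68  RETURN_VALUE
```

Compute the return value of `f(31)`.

LOAD_FAST a → push 31. Stack: [31]
LOAD_CONST → push 2. Stack: [31, 2]
BINARY_OP >> → 31 >> 2 = 7. Stack: [7]
STORE_FAST v → v=7. Stack: []
LOAD_CONST → push 12. Stack: [12]
STORE_FAST x → x=12. Stack: []
LOAD_FAST_LOAD_FAST x,v → push 12,7. Stack: [12, 7]
COMPARE_OP bool(==) → 12 vs 7 = False. Stack: [False]
POP_JUMP_IF_FALSE → pop False; jump. Stack: []
LOAD_CONST → push 8. Stack: [8]
STORE_FAST q → q=8. Stack: []
LOAD_FAST q → push 8. Stack: [8]
RETURN_VALUE → return 8.

8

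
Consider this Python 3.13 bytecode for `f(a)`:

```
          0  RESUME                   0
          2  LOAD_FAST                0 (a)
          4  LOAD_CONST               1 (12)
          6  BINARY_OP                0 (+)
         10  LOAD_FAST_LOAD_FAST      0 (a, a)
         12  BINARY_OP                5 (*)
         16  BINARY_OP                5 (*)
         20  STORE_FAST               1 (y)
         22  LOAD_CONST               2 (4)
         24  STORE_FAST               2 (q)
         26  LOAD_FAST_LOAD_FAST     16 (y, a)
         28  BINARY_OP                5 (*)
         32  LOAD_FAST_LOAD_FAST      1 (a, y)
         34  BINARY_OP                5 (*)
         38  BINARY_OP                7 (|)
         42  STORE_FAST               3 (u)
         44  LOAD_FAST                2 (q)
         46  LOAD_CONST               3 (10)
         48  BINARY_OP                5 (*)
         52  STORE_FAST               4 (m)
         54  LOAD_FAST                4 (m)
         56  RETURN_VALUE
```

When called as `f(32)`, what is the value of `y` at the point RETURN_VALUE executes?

LOAD_FAST a → push 32. Stack: [32]
LOAD_CONST → push 12. Stack: [32, 12]
BINARY_OP + → 32 + 12 = 44. Stack: [44]
LOAD_FAST_LOAD_FAST a,a → push 32,32. Stack: [44, 32, 32]
BINARY_OP * → 32 * 32 = 1024. Stack: [44, 1024]
BINARY_OP * → 44 * 1024 = 45056. Stack: [45056]
STORE_FAST y → y=45056. Stack: []
LOAD_CONST → push 4. Stack: [4]
STORE_FAST q → q=4. Stack: []
LOAD_FAST_LOAD_FAST y,a → push 45056,32. Stack: [45056, 32]
BINARY_OP * → 45056 * 32 = 1441792. Stack: [1441792]
LOAD_FAST_LOAD_FAST a,y → push 32,45056. Stack: [1441792, 32, 45056]
BINARY_OP * → 32 * 45056 = 1441792. Stack: [1441792, 1441792]
BINARY_OP | → 1441792 | 1441792 = 1441792. Stack: [1441792]
STORE_FAST u → u=1441792. Stack: []
LOAD_FAST q → push 4. Stack: [4]
LOAD_CONST → push 10. Stack: [4, 10]
BINARY_OP * → 4 * 10 = 40. Stack: [40]
STORE_FAST m → m=40. Stack: []
LOAD_FAST m → push 40. Stack: [40]
RETURN_VALUE → return 40.

45056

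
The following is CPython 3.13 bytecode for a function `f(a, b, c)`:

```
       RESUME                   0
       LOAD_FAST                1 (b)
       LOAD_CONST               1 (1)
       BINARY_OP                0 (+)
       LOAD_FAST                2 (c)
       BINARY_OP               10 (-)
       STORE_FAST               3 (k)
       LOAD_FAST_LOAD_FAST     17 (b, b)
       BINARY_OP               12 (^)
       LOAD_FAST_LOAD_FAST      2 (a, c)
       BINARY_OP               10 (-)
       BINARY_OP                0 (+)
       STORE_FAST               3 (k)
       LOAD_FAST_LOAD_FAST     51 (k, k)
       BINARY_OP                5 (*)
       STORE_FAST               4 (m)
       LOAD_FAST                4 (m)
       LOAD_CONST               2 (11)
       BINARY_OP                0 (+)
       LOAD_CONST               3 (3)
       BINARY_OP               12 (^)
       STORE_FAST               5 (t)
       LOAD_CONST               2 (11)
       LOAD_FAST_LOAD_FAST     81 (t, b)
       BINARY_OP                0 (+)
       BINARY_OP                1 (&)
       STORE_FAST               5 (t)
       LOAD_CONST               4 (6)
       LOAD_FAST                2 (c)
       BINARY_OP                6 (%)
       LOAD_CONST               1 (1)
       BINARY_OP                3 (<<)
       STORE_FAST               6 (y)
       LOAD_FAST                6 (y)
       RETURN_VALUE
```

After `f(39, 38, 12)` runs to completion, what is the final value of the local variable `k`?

27

LOAD_FAST b → push 38. Stack: [38]
LOAD_CONST → push 1. Stack: [38, 1]
BINARY_OP + → 38 + 1 = 39. Stack: [39]
LOAD_FAST c → push 12. Stack: [39, 12]
BINARY_OP - → 39 - 12 = 27. Stack: [27]
STORE_FAST k → k=27. Stack: []
LOAD_FAST_LOAD_FAST b,b → push 38,38. Stack: [38, 38]
BINARY_OP ^ → 38 ^ 38 = 0. Stack: [0]
LOAD_FAST_LOAD_FAST a,c → push 39,12. Stack: [0, 39, 12]
BINARY_OP - → 39 - 12 = 27. Stack: [0, 27]
BINARY_OP + → 0 + 27 = 27. Stack: [27]
STORE_FAST k → k=27. Stack: []
LOAD_FAST_LOAD_FAST k,k → push 27,27. Stack: [27, 27]
BINARY_OP * → 27 * 27 = 729. Stack: [729]
STORE_FAST m → m=729. Stack: []
LOAD_FAST m → push 729. Stack: [729]
LOAD_CONST → push 11. Stack: [729, 11]
BINARY_OP + → 729 + 11 = 740. Stack: [740]
LOAD_CONST → push 3. Stack: [740, 3]
BINARY_OP ^ → 740 ^ 3 = 743. Stack: [743]
STORE_FAST t → t=743. Stack: []
LOAD_CONST → push 11. Stack: [11]
LOAD_FAST_LOAD_FAST t,b → push 743,38. Stack: [11, 743, 38]
BINARY_OP + → 743 + 38 = 781. Stack: [11, 781]
BINARY_OP & → 11 & 781 = 9. Stack: [9]
STORE_FAST t → t=9. Stack: []
LOAD_CONST → push 6. Stack: [6]
LOAD_FAST c → push 12. Stack: [6, 12]
BINARY_OP % → 6 % 12 = 6. Stack: [6]
LOAD_CONST → push 1. Stack: [6, 1]
BINARY_OP << → 6 << 1 = 12. Stack: [12]
STORE_FAST y → y=12. Stack: []
LOAD_FAST y → push 12. Stack: [12]
RETURN_VALUE → return 12.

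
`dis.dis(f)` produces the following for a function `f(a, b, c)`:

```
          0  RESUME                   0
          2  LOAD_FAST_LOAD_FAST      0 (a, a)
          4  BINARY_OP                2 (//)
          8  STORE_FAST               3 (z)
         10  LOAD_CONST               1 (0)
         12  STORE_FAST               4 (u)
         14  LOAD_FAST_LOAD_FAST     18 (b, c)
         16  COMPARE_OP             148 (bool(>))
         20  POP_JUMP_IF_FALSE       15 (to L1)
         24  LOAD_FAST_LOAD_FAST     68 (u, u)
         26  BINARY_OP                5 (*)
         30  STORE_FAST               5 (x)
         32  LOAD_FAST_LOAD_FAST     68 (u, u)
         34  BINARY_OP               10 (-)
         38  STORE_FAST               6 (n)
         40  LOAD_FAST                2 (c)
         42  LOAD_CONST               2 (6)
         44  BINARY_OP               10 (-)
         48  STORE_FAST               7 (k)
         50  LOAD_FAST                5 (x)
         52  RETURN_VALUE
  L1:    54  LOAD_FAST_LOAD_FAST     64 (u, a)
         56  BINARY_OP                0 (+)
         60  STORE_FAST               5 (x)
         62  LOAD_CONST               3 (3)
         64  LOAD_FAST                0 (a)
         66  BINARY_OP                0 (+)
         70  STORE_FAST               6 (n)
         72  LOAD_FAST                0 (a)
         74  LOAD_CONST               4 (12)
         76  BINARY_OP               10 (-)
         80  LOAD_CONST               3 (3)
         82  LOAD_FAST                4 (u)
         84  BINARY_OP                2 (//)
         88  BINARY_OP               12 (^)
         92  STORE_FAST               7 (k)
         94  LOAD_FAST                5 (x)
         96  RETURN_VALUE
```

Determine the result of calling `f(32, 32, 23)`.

LOAD_FAST_LOAD_FAST a,a → push 32,32. Stack: [32, 32]
BINARY_OP // → 32 // 32 = 1. Stack: [1]
STORE_FAST z → z=1. Stack: []
LOAD_CONST → push 0. Stack: [0]
STORE_FAST u → u=0. Stack: []
LOAD_FAST_LOAD_FAST b,c → push 32,23. Stack: [32, 23]
COMPARE_OP bool(>) → 32 vs 23 = True. Stack: [True]
POP_JUMP_IF_FALSE → pop True; no jump. Stack: []
LOAD_FAST_LOAD_FAST u,u → push 0,0. Stack: [0, 0]
BINARY_OP * → 0 * 0 = 0. Stack: [0]
STORE_FAST x → x=0. Stack: []
LOAD_FAST_LOAD_FAST u,u → push 0,0. Stack: [0, 0]
BINARY_OP - → 0 - 0 = 0. Stack: [0]
STORE_FAST n → n=0. Stack: []
LOAD_FAST c → push 23. Stack: [23]
LOAD_CONST → push 6. Stack: [23, 6]
BINARY_OP - → 23 - 6 = 17. Stack: [17]
STORE_FAST k → k=17. Stack: []
LOAD_FAST x → push 0. Stack: [0]
RETURN_VALUE → return 0.

0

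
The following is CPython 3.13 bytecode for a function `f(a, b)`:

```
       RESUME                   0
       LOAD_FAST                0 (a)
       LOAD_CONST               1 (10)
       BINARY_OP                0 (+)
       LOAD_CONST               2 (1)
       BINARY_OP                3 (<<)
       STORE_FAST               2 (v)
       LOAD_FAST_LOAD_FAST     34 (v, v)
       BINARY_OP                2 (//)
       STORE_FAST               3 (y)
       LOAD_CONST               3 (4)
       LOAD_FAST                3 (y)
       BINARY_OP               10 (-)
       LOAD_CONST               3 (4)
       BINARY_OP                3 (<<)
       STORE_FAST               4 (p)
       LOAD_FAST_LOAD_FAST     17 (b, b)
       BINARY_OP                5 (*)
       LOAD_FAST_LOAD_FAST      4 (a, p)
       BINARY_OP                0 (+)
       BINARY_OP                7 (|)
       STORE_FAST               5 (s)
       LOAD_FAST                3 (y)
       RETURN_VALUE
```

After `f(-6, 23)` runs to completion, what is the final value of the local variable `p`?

48

LOAD_FAST a → push -6. Stack: [-6]
LOAD_CONST → push 10. Stack: [-6, 10]
BINARY_OP + → -6 + 10 = 4. Stack: [4]
LOAD_CONST → push 1. Stack: [4, 1]
BINARY_OP << → 4 << 1 = 8. Stack: [8]
STORE_FAST v → v=8. Stack: []
LOAD_FAST_LOAD_FAST v,v → push 8,8. Stack: [8, 8]
BINARY_OP // → 8 // 8 = 1. Stack: [1]
STORE_FAST y → y=1. Stack: []
LOAD_CONST → push 4. Stack: [4]
LOAD_FAST y → push 1. Stack: [4, 1]
BINARY_OP - → 4 - 1 = 3. Stack: [3]
LOAD_CONST → push 4. Stack: [3, 4]
BINARY_OP << → 3 << 4 = 48. Stack: [48]
STORE_FAST p → p=48. Stack: []
LOAD_FAST_LOAD_FAST b,b → push 23,23. Stack: [23, 23]
BINARY_OP * → 23 * 23 = 529. Stack: [529]
LOAD_FAST_LOAD_FAST a,p → push -6,48. Stack: [529, -6, 48]
BINARY_OP + → -6 + 48 = 42. Stack: [529, 42]
BINARY_OP | → 529 | 42 = 571. Stack: [571]
STORE_FAST s → s=571. Stack: []
LOAD_FAST y → push 1. Stack: [1]
RETURN_VALUE → return 1.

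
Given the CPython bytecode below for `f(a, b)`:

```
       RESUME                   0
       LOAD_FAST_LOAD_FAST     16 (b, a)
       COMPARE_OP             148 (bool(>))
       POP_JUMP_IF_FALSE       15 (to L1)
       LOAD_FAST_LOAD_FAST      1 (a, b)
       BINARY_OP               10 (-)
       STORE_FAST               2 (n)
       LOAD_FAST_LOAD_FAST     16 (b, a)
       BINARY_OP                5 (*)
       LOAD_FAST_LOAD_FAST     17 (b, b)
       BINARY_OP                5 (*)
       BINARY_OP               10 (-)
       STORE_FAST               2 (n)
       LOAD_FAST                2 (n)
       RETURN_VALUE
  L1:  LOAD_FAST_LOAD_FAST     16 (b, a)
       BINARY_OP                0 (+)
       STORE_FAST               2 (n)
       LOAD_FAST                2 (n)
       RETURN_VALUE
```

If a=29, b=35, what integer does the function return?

-210

LOAD_FAST_LOAD_FAST b,a → push 35,29. Stack: [35, 29]
COMPARE_OP bool(>) → 35 vs 29 = True. Stack: [True]
POP_JUMP_IF_FALSE → pop True; no jump. Stack: []
LOAD_FAST_LOAD_FAST a,b → push 29,35. Stack: [29, 35]
BINARY_OP - → 29 - 35 = -6. Stack: [-6]
STORE_FAST n → n=-6. Stack: []
LOAD_FAST_LOAD_FAST b,a → push 35,29. Stack: [35, 29]
BINARY_OP * → 35 * 29 = 1015. Stack: [1015]
LOAD_FAST_LOAD_FAST b,b → push 35,35. Stack: [1015, 35, 35]
BINARY_OP * → 35 * 35 = 1225. Stack: [1015, 1225]
BINARY_OP - → 1015 - 1225 = -210. Stack: [-210]
STORE_FAST n → n=-210. Stack: []
LOAD_FAST n → push -210. Stack: [-210]
RETURN_VALUE → return -210.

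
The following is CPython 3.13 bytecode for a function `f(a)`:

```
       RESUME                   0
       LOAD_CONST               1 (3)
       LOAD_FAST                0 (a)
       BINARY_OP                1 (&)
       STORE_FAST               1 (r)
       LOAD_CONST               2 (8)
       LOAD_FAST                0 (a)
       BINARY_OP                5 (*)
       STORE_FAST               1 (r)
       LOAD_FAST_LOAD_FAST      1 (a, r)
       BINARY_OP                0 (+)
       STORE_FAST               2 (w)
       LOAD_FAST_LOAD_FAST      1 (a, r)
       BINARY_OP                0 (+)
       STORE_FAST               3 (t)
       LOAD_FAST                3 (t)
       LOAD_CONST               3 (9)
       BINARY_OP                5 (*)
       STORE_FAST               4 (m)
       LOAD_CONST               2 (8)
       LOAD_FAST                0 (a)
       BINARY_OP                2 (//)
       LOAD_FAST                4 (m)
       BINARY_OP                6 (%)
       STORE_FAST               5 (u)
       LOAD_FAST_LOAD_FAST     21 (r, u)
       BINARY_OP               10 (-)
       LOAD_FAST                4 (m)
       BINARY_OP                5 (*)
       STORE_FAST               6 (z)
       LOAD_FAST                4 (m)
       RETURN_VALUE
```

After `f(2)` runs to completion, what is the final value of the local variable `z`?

1944

LOAD_CONST → push 3. Stack: [3]
LOAD_FAST a → push 2. Stack: [3, 2]
BINARY_OP & → 3 & 2 = 2. Stack: [2]
STORE_FAST r → r=2. Stack: []
LOAD_CONST → push 8. Stack: [8]
LOAD_FAST a → push 2. Stack: [8, 2]
BINARY_OP * → 8 * 2 = 16. Stack: [16]
STORE_FAST r → r=16. Stack: []
LOAD_FAST_LOAD_FAST a,r → push 2,16. Stack: [2, 16]
BINARY_OP + → 2 + 16 = 18. Stack: [18]
STORE_FAST w → w=18. Stack: []
LOAD_FAST_LOAD_FAST a,r → push 2,16. Stack: [2, 16]
BINARY_OP + → 2 + 16 = 18. Stack: [18]
STORE_FAST t → t=18. Stack: []
LOAD_FAST t → push 18. Stack: [18]
LOAD_CONST → push 9. Stack: [18, 9]
BINARY_OP * → 18 * 9 = 162. Stack: [162]
STORE_FAST m → m=162. Stack: []
LOAD_CONST → push 8. Stack: [8]
LOAD_FAST a → push 2. Stack: [8, 2]
BINARY_OP // → 8 // 2 = 4. Stack: [4]
LOAD_FAST m → push 162. Stack: [4, 162]
BINARY_OP % → 4 % 162 = 4. Stack: [4]
STORE_FAST u → u=4. Stack: []
LOAD_FAST_LOAD_FAST r,u → push 16,4. Stack: [16, 4]
BINARY_OP - → 16 - 4 = 12. Stack: [12]
LOAD_FAST m → push 162. Stack: [12, 162]
BINARY_OP * → 12 * 162 = 1944. Stack: [1944]
STORE_FAST z → z=1944. Stack: []
LOAD_FAST m → push 162. Stack: [162]
RETURN_VALUE → return 162.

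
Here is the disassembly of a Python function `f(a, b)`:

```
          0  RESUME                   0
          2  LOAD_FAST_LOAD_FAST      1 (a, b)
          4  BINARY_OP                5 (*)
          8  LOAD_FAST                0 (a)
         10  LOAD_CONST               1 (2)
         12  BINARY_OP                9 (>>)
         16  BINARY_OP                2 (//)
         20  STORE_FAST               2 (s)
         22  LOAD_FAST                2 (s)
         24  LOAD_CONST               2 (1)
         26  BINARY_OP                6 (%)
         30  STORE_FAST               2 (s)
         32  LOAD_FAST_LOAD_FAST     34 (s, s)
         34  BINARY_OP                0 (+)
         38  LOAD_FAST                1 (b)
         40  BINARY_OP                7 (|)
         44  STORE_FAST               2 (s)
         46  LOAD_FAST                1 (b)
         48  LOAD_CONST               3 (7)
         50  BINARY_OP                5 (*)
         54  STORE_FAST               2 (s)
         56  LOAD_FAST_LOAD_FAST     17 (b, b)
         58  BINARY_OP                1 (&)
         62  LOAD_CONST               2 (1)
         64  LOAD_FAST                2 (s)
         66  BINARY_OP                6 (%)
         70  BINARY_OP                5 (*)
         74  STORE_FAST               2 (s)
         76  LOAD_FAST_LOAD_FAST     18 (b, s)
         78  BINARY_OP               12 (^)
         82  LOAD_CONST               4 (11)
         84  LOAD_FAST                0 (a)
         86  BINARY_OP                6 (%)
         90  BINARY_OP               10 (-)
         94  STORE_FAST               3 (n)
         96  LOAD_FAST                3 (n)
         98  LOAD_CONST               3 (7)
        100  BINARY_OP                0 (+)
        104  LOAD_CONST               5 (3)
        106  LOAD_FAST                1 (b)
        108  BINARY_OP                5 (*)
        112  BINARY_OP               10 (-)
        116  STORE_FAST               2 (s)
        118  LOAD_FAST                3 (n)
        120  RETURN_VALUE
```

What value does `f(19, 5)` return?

LOAD_FAST_LOAD_FAST a,b → push 19,5. Stack: [19, 5]
BINARY_OP * → 19 * 5 = 95. Stack: [95]
LOAD_FAST a → push 19. Stack: [95, 19]
LOAD_CONST → push 2. Stack: [95, 19, 2]
BINARY_OP >> → 19 >> 2 = 4. Stack: [95, 4]
BINARY_OP // → 95 // 4 = 23. Stack: [23]
STORE_FAST s → s=23. Stack: []
LOAD_FAST s → push 23. Stack: [23]
LOAD_CONST → push 1. Stack: [23, 1]
BINARY_OP % → 23 % 1 = 0. Stack: [0]
STORE_FAST s → s=0. Stack: []
LOAD_FAST_LOAD_FAST s,s → push 0,0. Stack: [0, 0]
BINARY_OP + → 0 + 0 = 0. Stack: [0]
LOAD_FAST b → push 5. Stack: [0, 5]
BINARY_OP | → 0 | 5 = 5. Stack: [5]
STORE_FAST s → s=5. Stack: []
LOAD_FAST b → push 5. Stack: [5]
LOAD_CONST → push 7. Stack: [5, 7]
BINARY_OP * → 5 * 7 = 35. Stack: [35]
STORE_FAST s → s=35. Stack: []
LOAD_FAST_LOAD_FAST b,b → push 5,5. Stack: [5, 5]
BINARY_OP & → 5 & 5 = 5. Stack: [5]
LOAD_CONST → push 1. Stack: [5, 1]
LOAD_FAST s → push 35. Stack: [5, 1, 35]
BINARY_OP % → 1 % 35 = 1. Stack: [5, 1]
BINARY_OP * → 5 * 1 = 5. Stack: [5]
STORE_FAST s → s=5. Stack: []
LOAD_FAST_LOAD_FAST b,s → push 5,5. Stack: [5, 5]
BINARY_OP ^ → 5 ^ 5 = 0. Stack: [0]
LOAD_CONST → push 11. Stack: [0, 11]
LOAD_FAST a → push 19. Stack: [0, 11, 19]
BINARY_OP % → 11 % 19 = 11. Stack: [0, 11]
BINARY_OP - → 0 - 11 = -11. Stack: [-11]
STORE_FAST n → n=-11. Stack: []
LOAD_FAST n → push -11. Stack: [-11]
LOAD_CONST → push 7. Stack: [-11, 7]
BINARY_OP + → -11 + 7 = -4. Stack: [-4]
LOAD_CONST → push 3. Stack: [-4, 3]
LOAD_FAST b → push 5. Stack: [-4, 3, 5]
BINARY_OP * → 3 * 5 = 15. Stack: [-4, 15]
BINARY_OP - → -4 - 15 = -19. Stack: [-19]
STORE_FAST s → s=-19. Stack: []
LOAD_FAST n → push -11. Stack: [-11]
RETURN_VALUE → return -11.

-11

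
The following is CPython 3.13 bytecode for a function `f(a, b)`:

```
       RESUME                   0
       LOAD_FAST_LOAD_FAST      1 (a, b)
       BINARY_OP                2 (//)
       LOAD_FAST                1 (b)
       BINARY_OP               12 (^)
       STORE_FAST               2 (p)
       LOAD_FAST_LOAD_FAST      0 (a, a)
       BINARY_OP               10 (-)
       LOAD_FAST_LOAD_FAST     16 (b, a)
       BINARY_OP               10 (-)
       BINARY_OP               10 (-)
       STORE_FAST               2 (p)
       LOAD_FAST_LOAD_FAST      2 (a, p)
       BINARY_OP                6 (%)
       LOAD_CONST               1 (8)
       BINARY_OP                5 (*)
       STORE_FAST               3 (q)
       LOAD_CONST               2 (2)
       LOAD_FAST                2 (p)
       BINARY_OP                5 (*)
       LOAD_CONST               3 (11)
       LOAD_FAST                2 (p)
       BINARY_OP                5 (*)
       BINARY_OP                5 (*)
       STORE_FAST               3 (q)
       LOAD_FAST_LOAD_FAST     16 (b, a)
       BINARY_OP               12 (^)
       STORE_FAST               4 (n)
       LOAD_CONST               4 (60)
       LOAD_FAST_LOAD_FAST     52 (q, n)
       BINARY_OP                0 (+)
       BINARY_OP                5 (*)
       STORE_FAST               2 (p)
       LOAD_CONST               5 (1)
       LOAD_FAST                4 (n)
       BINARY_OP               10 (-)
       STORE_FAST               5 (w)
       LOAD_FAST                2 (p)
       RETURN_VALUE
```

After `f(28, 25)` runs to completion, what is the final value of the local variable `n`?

5

LOAD_FAST_LOAD_FAST a,b → push 28,25. Stack: [28, 25]
BINARY_OP // → 28 // 25 = 1. Stack: [1]
LOAD_FAST b → push 25. Stack: [1, 25]
BINARY_OP ^ → 1 ^ 25 = 24. Stack: [24]
STORE_FAST p → p=24. Stack: []
LOAD_FAST_LOAD_FAST a,a → push 28,28. Stack: [28, 28]
BINARY_OP - → 28 - 28 = 0. Stack: [0]
LOAD_FAST_LOAD_FAST b,a → push 25,28. Stack: [0, 25, 28]
BINARY_OP - → 25 - 28 = -3. Stack: [0, -3]
BINARY_OP - → 0 - -3 = 3. Stack: [3]
STORE_FAST p → p=3. Stack: []
LOAD_FAST_LOAD_FAST a,p → push 28,3. Stack: [28, 3]
BINARY_OP % → 28 % 3 = 1. Stack: [1]
LOAD_CONST → push 8. Stack: [1, 8]
BINARY_OP * → 1 * 8 = 8. Stack: [8]
STORE_FAST q → q=8. Stack: []
LOAD_CONST → push 2. Stack: [2]
LOAD_FAST p → push 3. Stack: [2, 3]
BINARY_OP * → 2 * 3 = 6. Stack: [6]
LOAD_CONST → push 11. Stack: [6, 11]
LOAD_FAST p → push 3. Stack: [6, 11, 3]
BINARY_OP * → 11 * 3 = 33. Stack: [6, 33]
BINARY_OP * → 6 * 33 = 198. Stack: [198]
STORE_FAST q → q=198. Stack: []
LOAD_FAST_LOAD_FAST b,a → push 25,28. Stack: [25, 28]
BINARY_OP ^ → 25 ^ 28 = 5. Stack: [5]
STORE_FAST n → n=5. Stack: []
LOAD_CONST → push 60. Stack: [60]
LOAD_FAST_LOAD_FAST q,n → push 198,5. Stack: [60, 198, 5]
BINARY_OP + → 198 + 5 = 203. Stack: [60, 203]
BINARY_OP * → 60 * 203 = 12180. Stack: [12180]
STORE_FAST p → p=12180. Stack: []
LOAD_CONST → push 1. Stack: [1]
LOAD_FAST n → push 5. Stack: [1, 5]
BINARY_OP - → 1 - 5 = -4. Stack: [-4]
STORE_FAST w → w=-4. Stack: []
LOAD_FAST p → push 12180. Stack: [12180]
RETURN_VALUE → return 12180.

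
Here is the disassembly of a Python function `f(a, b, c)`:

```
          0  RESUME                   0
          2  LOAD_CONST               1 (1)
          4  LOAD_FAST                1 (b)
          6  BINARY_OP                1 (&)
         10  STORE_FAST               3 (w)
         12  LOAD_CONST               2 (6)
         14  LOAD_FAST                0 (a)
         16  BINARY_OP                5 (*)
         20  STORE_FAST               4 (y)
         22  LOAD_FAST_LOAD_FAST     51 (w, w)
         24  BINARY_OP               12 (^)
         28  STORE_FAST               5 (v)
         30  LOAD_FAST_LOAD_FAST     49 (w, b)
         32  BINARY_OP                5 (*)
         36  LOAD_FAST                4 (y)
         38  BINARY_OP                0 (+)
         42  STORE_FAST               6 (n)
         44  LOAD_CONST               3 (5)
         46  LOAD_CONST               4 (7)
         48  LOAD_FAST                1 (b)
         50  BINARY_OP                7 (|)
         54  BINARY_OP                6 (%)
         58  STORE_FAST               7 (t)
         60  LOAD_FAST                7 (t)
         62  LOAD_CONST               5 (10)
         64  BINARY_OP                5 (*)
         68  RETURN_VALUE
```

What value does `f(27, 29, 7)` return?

LOAD_CONST → push 1. Stack: [1]
LOAD_FAST b → push 29. Stack: [1, 29]
BINARY_OP & → 1 & 29 = 1. Stack: [1]
STORE_FAST w → w=1. Stack: []
LOAD_CONST → push 6. Stack: [6]
LOAD_FAST a → push 27. Stack: [6, 27]
BINARY_OP * → 6 * 27 = 162. Stack: [162]
STORE_FAST y → y=162. Stack: []
LOAD_FAST_LOAD_FAST w,w → push 1,1. Stack: [1, 1]
BINARY_OP ^ → 1 ^ 1 = 0. Stack: [0]
STORE_FAST v → v=0. Stack: []
LOAD_FAST_LOAD_FAST w,b → push 1,29. Stack: [1, 29]
BINARY_OP * → 1 * 29 = 29. Stack: [29]
LOAD_FAST y → push 162. Stack: [29, 162]
BINARY_OP + → 29 + 162 = 191. Stack: [191]
STORE_FAST n → n=191. Stack: []
LOAD_CONST → push 5. Stack: [5]
LOAD_CONST → push 7. Stack: [5, 7]
LOAD_FAST b → push 29. Stack: [5, 7, 29]
BINARY_OP | → 7 | 29 = 31. Stack: [5, 31]
BINARY_OP % → 5 % 31 = 5. Stack: [5]
STORE_FAST t → t=5. Stack: []
LOAD_FAST t → push 5. Stack: [5]
LOAD_CONST → push 10. Stack: [5, 10]
BINARY_OP * → 5 * 10 = 50. Stack: [50]
RETURN_VALUE → return 50.

50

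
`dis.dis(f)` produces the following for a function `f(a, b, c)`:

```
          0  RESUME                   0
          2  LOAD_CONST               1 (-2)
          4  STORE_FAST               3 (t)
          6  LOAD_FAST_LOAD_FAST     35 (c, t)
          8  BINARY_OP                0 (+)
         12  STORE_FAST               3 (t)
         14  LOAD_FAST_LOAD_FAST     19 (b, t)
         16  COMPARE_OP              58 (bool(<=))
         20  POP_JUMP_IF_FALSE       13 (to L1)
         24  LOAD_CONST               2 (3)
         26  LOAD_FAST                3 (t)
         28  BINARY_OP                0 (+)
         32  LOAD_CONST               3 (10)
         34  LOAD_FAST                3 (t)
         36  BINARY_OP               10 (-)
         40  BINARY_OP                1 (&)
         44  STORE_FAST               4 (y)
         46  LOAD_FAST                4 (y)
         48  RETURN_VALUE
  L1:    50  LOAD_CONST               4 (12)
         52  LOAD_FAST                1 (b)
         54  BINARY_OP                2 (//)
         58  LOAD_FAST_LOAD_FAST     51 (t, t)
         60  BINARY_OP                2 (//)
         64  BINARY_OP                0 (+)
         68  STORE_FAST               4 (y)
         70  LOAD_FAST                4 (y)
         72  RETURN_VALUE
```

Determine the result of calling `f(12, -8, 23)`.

LOAD_CONST → push -2. Stack: [-2]
STORE_FAST t → t=-2. Stack: []
LOAD_FAST_LOAD_FAST c,t → push 23,-2. Stack: [23, -2]
BINARY_OP + → 23 + -2 = 21. Stack: [21]
STORE_FAST t → t=21. Stack: []
LOAD_FAST_LOAD_FAST b,t → push -8,21. Stack: [-8, 21]
COMPARE_OP bool(<=) → -8 vs 21 = True. Stack: [True]
POP_JUMP_IF_FALSE → pop True; no jump. Stack: []
LOAD_CONST → push 3. Stack: [3]
LOAD_FAST t → push 21. Stack: [3, 21]
BINARY_OP + → 3 + 21 = 24. Stack: [24]
LOAD_CONST → push 10. Stack: [24, 10]
LOAD_FAST t → push 21. Stack: [24, 10, 21]
BINARY_OP - → 10 - 21 = -11. Stack: [24, -11]
BINARY_OP & → 24 & -11 = 16. Stack: [16]
STORE_FAST y → y=16. Stack: []
LOAD_FAST y → push 16. Stack: [16]
RETURN_VALUE → return 16.

16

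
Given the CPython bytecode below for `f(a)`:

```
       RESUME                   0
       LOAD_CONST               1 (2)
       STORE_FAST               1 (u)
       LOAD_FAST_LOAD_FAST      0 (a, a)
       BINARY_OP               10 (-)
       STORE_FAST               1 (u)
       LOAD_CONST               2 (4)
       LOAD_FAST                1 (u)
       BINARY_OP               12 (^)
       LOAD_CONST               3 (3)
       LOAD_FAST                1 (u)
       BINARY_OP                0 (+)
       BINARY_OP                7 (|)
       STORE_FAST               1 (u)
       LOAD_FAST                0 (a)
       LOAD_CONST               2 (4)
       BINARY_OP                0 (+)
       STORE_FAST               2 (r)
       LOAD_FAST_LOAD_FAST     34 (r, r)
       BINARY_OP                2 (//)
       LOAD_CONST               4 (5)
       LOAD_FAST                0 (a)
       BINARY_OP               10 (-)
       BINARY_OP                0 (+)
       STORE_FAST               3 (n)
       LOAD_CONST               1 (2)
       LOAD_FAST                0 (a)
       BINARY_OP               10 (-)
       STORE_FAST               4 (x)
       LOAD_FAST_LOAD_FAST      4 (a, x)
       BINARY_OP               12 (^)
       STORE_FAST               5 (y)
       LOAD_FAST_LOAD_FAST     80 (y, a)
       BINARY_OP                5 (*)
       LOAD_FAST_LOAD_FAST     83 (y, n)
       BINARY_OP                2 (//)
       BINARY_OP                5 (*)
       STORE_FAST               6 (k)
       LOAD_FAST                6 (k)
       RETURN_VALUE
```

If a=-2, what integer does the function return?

LOAD_CONST → push 2. Stack: [2]
STORE_FAST u → u=2. Stack: []
LOAD_FAST_LOAD_FAST a,a → push -2,-2. Stack: [-2, -2]
BINARY_OP - → -2 - -2 = 0. Stack: [0]
STORE_FAST u → u=0. Stack: []
LOAD_CONST → push 4. Stack: [4]
LOAD_FAST u → push 0. Stack: [4, 0]
BINARY_OP ^ → 4 ^ 0 = 4. Stack: [4]
LOAD_CONST → push 3. Stack: [4, 3]
LOAD_FAST u → push 0. Stack: [4, 3, 0]
BINARY_OP + → 3 + 0 = 3. Stack: [4, 3]
BINARY_OP | → 4 | 3 = 7. Stack: [7]
STORE_FAST u → u=7. Stack: []
LOAD_FAST a → push -2. Stack: [-2]
LOAD_CONST → push 4. Stack: [-2, 4]
BINARY_OP + → -2 + 4 = 2. Stack: [2]
STORE_FAST r → r=2. Stack: []
LOAD_FAST_LOAD_FAST r,r → push 2,2. Stack: [2, 2]
BINARY_OP // → 2 // 2 = 1. Stack: [1]
LOAD_CONST → push 5. Stack: [1, 5]
LOAD_FAST a → push -2. Stack: [1, 5, -2]
BINARY_OP - → 5 - -2 = 7. Stack: [1, 7]
BINARY_OP + → 1 + 7 = 8. Stack: [8]
STORE_FAST n → n=8. Stack: []
LOAD_CONST → push 2. Stack: [2]
LOAD_FAST a → push -2. Stack: [2, -2]
BINARY_OP - → 2 - -2 = 4. Stack: [4]
STORE_FAST x → x=4. Stack: []
LOAD_FAST_LOAD_FAST a,x → push -2,4. Stack: [-2, 4]
BINARY_OP ^ → -2 ^ 4 = -6. Stack: [-6]
STORE_FAST y → y=-6. Stack: []
LOAD_FAST_LOAD_FAST y,a → push -6,-2. Stack: [-6, -2]
BINARY_OP * → -6 * -2 = 12. Stack: [12]
LOAD_FAST_LOAD_FAST y,n → push -6,8. Stack: [12, -6, 8]
BINARY_OP // → -6 // 8 = -1. Stack: [12, -1]
BINARY_OP * → 12 * -1 = -12. Stack: [-12]
STORE_FAST k → k=-12. Stack: []
LOAD_FAST k → push -12. Stack: [-12]
RETURN_VALUE → return -12.

-12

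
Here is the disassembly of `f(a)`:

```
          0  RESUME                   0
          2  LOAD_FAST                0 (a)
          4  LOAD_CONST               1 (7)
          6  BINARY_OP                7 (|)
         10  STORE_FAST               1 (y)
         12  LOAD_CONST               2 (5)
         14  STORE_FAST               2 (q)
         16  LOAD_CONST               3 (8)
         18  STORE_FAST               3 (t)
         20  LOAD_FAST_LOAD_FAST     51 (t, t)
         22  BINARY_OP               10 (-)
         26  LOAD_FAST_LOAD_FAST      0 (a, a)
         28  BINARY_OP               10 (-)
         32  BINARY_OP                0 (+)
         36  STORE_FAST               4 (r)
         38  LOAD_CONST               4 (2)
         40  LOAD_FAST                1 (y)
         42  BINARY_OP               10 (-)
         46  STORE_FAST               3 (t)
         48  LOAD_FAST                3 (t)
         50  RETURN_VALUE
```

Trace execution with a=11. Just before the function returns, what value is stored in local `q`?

LOAD_FAST a → push 11. Stack: [11]
LOAD_CONST → push 7. Stack: [11, 7]
BINARY_OP | → 11 | 7 = 15. Stack: [15]
STORE_FAST y → y=15. Stack: []
LOAD_CONST → push 5. Stack: [5]
STORE_FAST q → q=5. Stack: []
LOAD_CONST → push 8. Stack: [8]
STORE_FAST t → t=8. Stack: []
LOAD_FAST_LOAD_FAST t,t → push 8,8. Stack: [8, 8]
BINARY_OP - → 8 - 8 = 0. Stack: [0]
LOAD_FAST_LOAD_FAST a,a → push 11,11. Stack: [0, 11, 11]
BINARY_OP - → 11 - 11 = 0. Stack: [0, 0]
BINARY_OP + → 0 + 0 = 0. Stack: [0]
STORE_FAST r → r=0. Stack: []
LOAD_CONST → push 2. Stack: [2]
LOAD_FAST y → push 15. Stack: [2, 15]
BINARY_OP - → 2 - 15 = -13. Stack: [-13]
STORE_FAST t → t=-13. Stack: []
LOAD_FAST t → push -13. Stack: [-13]
RETURN_VALUE → return -13.

5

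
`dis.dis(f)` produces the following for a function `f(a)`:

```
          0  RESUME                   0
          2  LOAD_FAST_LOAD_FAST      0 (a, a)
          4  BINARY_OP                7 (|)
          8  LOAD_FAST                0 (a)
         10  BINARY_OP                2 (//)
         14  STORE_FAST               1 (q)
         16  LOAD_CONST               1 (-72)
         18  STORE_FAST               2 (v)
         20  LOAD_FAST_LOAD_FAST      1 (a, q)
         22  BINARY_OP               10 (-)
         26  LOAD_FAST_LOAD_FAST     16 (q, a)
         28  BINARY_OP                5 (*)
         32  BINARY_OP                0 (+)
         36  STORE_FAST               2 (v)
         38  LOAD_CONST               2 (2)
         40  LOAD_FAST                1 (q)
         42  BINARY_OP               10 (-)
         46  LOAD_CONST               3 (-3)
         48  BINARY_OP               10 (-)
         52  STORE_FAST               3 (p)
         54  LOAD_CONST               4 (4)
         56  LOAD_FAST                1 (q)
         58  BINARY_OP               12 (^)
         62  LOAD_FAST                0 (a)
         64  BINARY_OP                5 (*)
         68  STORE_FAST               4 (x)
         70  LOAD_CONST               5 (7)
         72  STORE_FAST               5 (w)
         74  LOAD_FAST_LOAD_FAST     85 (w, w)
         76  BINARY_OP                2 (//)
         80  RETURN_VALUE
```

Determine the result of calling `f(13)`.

1

LOAD_FAST_LOAD_FAST a,a → push 13,13. Stack: [13, 13]
BINARY_OP | → 13 | 13 = 13. Stack: [13]
LOAD_FAST a → push 13. Stack: [13, 13]
BINARY_OP // → 13 // 13 = 1. Stack: [1]
STORE_FAST q → q=1. Stack: []
LOAD_CONST → push -72. Stack: [-72]
STORE_FAST v → v=-72. Stack: []
LOAD_FAST_LOAD_FAST a,q → push 13,1. Stack: [13, 1]
BINARY_OP - → 13 - 1 = 12. Stack: [12]
LOAD_FAST_LOAD_FAST q,a → push 1,13. Stack: [12, 1, 13]
BINARY_OP * → 1 * 13 = 13. Stack: [12, 13]
BINARY_OP + → 12 + 13 = 25. Stack: [25]
STORE_FAST v → v=25. Stack: []
LOAD_CONST → push 2. Stack: [2]
LOAD_FAST q → push 1. Stack: [2, 1]
BINARY_OP - → 2 - 1 = 1. Stack: [1]
LOAD_CONST → push -3. Stack: [1, -3]
BINARY_OP - → 1 - -3 = 4. Stack: [4]
STORE_FAST p → p=4. Stack: []
LOAD_CONST → push 4. Stack: [4]
LOAD_FAST q → push 1. Stack: [4, 1]
BINARY_OP ^ → 4 ^ 1 = 5. Stack: [5]
LOAD_FAST a → push 13. Stack: [5, 13]
BINARY_OP * → 5 * 13 = 65. Stack: [65]
STORE_FAST x → x=65. Stack: []
LOAD_CONST → push 7. Stack: [7]
STORE_FAST w → w=7. Stack: []
LOAD_FAST_LOAD_FAST w,w → push 7,7. Stack: [7, 7]
BINARY_OP // → 7 // 7 = 1. Stack: [1]
RETURN_VALUE → return 1.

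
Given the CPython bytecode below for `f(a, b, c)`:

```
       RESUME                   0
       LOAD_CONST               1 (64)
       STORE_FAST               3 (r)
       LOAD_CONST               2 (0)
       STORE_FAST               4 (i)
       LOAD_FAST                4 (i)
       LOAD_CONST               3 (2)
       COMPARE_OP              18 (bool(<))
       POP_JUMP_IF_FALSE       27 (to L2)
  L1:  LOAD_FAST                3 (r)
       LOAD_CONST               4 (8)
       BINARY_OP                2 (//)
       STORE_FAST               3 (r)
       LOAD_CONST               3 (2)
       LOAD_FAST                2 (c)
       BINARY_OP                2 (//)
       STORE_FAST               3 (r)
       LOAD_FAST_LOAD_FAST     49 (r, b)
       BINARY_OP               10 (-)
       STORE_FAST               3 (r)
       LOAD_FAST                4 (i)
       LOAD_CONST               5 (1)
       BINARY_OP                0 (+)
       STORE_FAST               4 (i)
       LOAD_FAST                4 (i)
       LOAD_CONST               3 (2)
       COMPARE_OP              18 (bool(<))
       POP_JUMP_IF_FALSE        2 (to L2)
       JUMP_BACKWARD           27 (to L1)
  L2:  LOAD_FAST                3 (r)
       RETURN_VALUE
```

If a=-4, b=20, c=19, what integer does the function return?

-20

LOAD_CONST → push 64. Stack: [64]
STORE_FAST r → r=64. Stack: []
LOAD_CONST → push 0. Stack: [0]
STORE_FAST i → i=0. Stack: []
LOAD_FAST i → push 0. Stack: [0]
LOAD_CONST → push 2. Stack: [0, 2]
COMPARE_OP bool(<) → 0 vs 2 = True. Stack: [True]
POP_JUMP_IF_FALSE → pop True; no jump. Stack: []
LOAD_FAST r → push 64. Stack: [64]
LOAD_CONST → push 8. Stack: [64, 8]
BINARY_OP // → 64 // 8 = 8. Stack: [8]
STORE_FAST r → r=8. Stack: []
LOAD_CONST → push 2. Stack: [2]
LOAD_FAST c → push 19. Stack: [2, 19]
BINARY_OP // → 2 // 19 = 0. Stack: [0]
STORE_FAST r → r=0. Stack: []
LOAD_FAST_LOAD_FAST r,b → push 0,20. Stack: [0, 20]
BINARY_OP - → 0 - 20 = -20. Stack: [-20]
STORE_FAST r → r=-20. Stack: []
LOAD_FAST i → push 0. Stack: [0]
LOAD_CONST → push 1. Stack: [0, 1]
BINARY_OP + → 0 + 1 = 1. Stack: [1]
STORE_FAST i → i=1. Stack: []
LOAD_FAST i → push 1. Stack: [1]
LOAD_CONST → push 2. Stack: [1, 2]
COMPARE_OP bool(<) → 1 vs 2 = True. Stack: [True]
POP_JUMP_IF_FALSE → pop True; no jump. Stack: []
LOAD_FAST r → push -20. Stack: [-20]
LOAD_CONST → push 8. Stack: [-20, 8]
BINARY_OP // → -20 // 8 = -3. Stack: [-3]
STORE_FAST r → r=-3. Stack: []
LOAD_CONST → push 2. Stack: [2]
LOAD_FAST c → push 19. Stack: [2, 19]
BINARY_OP // → 2 // 19 = 0. Stack: [0]
STORE_FAST r → r=0. Stack: []
LOAD_FAST_LOAD_FAST r,b → push 0,20. Stack: [0, 20]
BINARY_OP - → 0 - 20 = -20. Stack: [-20]
STORE_FAST r → r=-20. Stack: []
LOAD_FAST i → push 1. Stack: [1]
LOAD_CONST → push 1. Stack: [1, 1]
BINARY_OP + → 1 + 1 = 2. Stack: [2]
STORE_FAST i → i=2. Stack: []
LOAD_FAST i → push 2. Stack: [2]
LOAD_CONST → push 2. Stack: [2, 2]
COMPARE_OP bool(<) → 2 vs 2 = False. Stack: [False]
POP_JUMP_IF_FALSE → pop False; jump. Stack: []
LOAD_FAST r → push -20. Stack: [-20]
RETURN_VALUE → return -20.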